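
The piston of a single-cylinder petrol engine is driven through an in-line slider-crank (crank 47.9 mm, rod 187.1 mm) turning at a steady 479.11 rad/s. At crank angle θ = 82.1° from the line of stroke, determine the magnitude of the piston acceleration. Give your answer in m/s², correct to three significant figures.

ω = 479.1 rad/s
x(θ) = r cosθ + √(L² − r² sin²θ); with ω constant, a = ω²·d²x/dθ².
d²x/dθ² = −r cosθ − r²(cos2θ)/√u − r⁴ sin²2θ/(4u^{3/2}),  u = L² − r² sin²θ = 0.0327553 m².
Substituting r = 0.0479 m, L = 0.1871 m, θ = 82.1°: d²x/dθ² = +0.0055984 m.
a = ω²·d²x/dθ² = (479.1)²·(+0.0055984) = +1285.1 m/s²;  |a| = 1285.1 m/s².

1290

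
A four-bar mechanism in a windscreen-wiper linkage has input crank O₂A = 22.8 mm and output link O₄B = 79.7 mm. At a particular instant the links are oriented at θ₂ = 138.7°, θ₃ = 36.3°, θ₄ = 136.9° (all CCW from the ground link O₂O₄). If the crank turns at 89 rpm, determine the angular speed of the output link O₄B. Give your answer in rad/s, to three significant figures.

ω₂ = 9.32 rad/s (from 89 rpm).
Differentiating the loop-closure r₂e^{iθ₂}+r₃e^{iθ₃}=r₁+r₄e^{iθ₄} gives r₂ω₂e^{iθ₂}+r₃ω₃e^{iθ₃}=r₄ω₄e^{iθ₄}.
Eliminating the other unknown: ω₄ = r₂ω₂ sin(θ₂−θ₃) / [r₄ sin(θ₄−θ₃)].
Numerator sine = +0.97667; denominator sine = +0.98294.
Result = 0.0228·9.32·(+0.97667) / (0.0797·(+0.98294)) = +2.6492 rad/s; magnitude 2.6492 rad/s.

2.65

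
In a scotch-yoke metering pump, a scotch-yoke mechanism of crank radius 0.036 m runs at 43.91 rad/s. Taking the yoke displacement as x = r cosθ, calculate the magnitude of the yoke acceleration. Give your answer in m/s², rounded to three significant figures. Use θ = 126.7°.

41.5

ω = 43.91 rad/s
x = r cosθ ⇒ ẍ = −rω² cosθ (ω constant).
|a| = rω²|cosθ| = 0.036·(43.91)²·|cos 126.7°| = 41.482 m/s².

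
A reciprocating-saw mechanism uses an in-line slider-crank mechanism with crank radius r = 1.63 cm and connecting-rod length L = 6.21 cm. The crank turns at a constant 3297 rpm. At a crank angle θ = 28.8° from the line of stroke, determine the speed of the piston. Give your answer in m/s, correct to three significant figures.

3.34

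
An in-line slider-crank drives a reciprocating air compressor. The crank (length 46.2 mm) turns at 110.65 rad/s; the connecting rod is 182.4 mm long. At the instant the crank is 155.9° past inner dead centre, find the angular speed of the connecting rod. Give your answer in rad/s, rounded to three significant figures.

ω = 110.7 rad/s
The rod makes angle φ with the slider axis where L sinφ = r sinθ; differentiating, L cosφ·φ̇ = r ω cosθ.
L cosφ = √(L² − r² sin²θ) = 0.18142 m.
|ω_rod| = r ω |cosθ| / √(L² − r² sin²θ) = 0.0462·110.7·0.91283/0.18142 = 25.721 rad/s.

25.7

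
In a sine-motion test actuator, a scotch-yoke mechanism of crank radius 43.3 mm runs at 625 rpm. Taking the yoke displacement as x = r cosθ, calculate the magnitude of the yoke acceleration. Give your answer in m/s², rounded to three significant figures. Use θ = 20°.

174

ω = 65.45 rad/s (from 625 rpm).
x = r cosθ ⇒ ẍ = −rω² cosθ (ω constant).
|a| = rω²|cosθ| = 0.0433·(65.45)²·|cos 20°| = 174.3 m/s².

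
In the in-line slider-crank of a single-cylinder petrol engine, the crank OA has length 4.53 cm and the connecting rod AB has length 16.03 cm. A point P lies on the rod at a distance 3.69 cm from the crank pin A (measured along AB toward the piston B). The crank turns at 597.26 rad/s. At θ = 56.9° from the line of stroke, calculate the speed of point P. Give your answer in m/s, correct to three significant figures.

26.1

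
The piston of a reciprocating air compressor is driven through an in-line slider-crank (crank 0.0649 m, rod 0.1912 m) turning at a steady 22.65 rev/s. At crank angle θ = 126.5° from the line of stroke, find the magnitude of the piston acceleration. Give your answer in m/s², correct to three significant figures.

904

ω = 2π·22.6 = 142.3 rad/s
x(θ) = r cosθ + √(L² − r² sin²θ); with ω constant, a = ω²·d²x/dθ².
d²x/dθ² = −r cosθ − r²(cos2θ)/√u − r⁴ sin²2θ/(4u^{3/2}),  u = L² − r² sin²θ = 0.0338357 m².
Substituting r = 0.0649 m, L = 0.1912 m, θ = 126.5°: d²x/dθ² = +0.044647 m.
a = ω²·d²x/dθ² = (142.3)²·(+0.044647) = +904.25 m/s²;  |a| = 904.25 m/s².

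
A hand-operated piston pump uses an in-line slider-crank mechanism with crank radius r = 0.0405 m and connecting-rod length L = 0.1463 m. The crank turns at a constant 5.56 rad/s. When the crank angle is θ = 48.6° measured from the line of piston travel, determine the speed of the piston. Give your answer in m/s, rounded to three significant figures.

ω = 5.56 rad/s
For an in-line slider-crank, x = r cosθ + √(L² − r² sin²θ), so v = −rω sinθ·[1 + r cosθ/√(L² − r² sin²θ)].
With r = 0.0405 m, L = 0.1463 m, θ = 48.6°: √(L² − r² sin²θ) = 0.14311 m.
v = −0.0405·5.56·0.75011·[1 + 0.0405·0.66131/0.14311] = -0.20052 m/s.
|v| = 0.20052 m/s.

0.201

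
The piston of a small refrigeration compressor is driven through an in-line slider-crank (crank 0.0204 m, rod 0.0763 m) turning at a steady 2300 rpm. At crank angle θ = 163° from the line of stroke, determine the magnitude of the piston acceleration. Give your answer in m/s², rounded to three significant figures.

867

ω = 2π·2300/60 = 240.9 rad/s
x(θ) = r cosθ + √(L² − r² sin²θ); with ω constant, a = ω²·d²x/dθ².
d²x/dθ² = −r cosθ − r²(cos2θ)/√u − r⁴ sin²2θ/(4u^{3/2}),  u = L² − r² sin²θ = 0.00578612 m².
Substituting r = 0.0204 m, L = 0.0763 m, θ = 163°: d²x/dθ² = +0.014942 m.
a = ω²·d²x/dθ² = (240.9)²·(+0.014942) = +866.82 m/s²;  |a| = 866.82 m/s².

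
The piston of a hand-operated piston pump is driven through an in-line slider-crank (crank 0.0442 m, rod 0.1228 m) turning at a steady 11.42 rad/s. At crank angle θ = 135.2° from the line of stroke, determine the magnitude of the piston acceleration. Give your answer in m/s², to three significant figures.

ω = 11.42 rad/s
x(θ) = r cosθ + √(L² − r² sin²θ); with ω constant, a = ω²·d²x/dθ².
d²x/dθ² = −r cosθ − r²(cos2θ)/√u − r⁴ sin²2θ/(4u^{3/2}),  u = L² − r² sin²θ = 0.0141098 m².
Substituting r = 0.0442 m, L = 0.1228 m, θ = 135.2°: d²x/dθ² = +0.030679 m.
a = ω²·d²x/dθ² = (11.42)²·(+0.030679) = +4.001 m/s²;  |a| = 4.001 m/s².

4.00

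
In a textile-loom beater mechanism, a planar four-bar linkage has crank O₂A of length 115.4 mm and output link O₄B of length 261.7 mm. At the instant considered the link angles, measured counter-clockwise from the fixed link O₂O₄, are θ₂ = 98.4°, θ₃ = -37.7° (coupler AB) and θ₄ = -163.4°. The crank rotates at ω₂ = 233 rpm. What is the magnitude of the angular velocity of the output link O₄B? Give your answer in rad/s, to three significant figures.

9.19

ω₂ = 24.4 rad/s (from 233 rpm).
Differentiating the loop-closure r₂e^{iθ₂}+r₃e^{iθ₃}=r₁+r₄e^{iθ₄} gives r₂ω₂e^{iθ₂}+r₃ω₃e^{iθ₃}=r₄ω₄e^{iθ₄}.
Eliminating the other unknown: ω₄ = r₂ω₂ sin(θ₂−θ₃) / [r₄ sin(θ₄−θ₃)].
Numerator sine = +0.69340; denominator sine = -0.81208.
Result = 0.1154·24.4·(+0.69340) / (0.2617·(-0.81208)) = -9.1869 rad/s; magnitude 9.1869 rad/s.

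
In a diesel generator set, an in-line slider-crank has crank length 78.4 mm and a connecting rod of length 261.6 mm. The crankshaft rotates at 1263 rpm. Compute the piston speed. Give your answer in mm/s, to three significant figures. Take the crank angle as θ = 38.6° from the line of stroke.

8010

ω = 2π·1263/60 = 132.3 rad/s
For an in-line slider-crank, x = r cosθ + √(L² − r² sin²θ), so v = −rω sinθ·[1 + r cosθ/√(L² − r² sin²θ)].
With r = 0.0784 m, L = 0.2616 m, θ = 38.6°: √(L² − r² sin²θ) = 0.25699 m.
v = −0.0784·132.3·0.62388·[1 + 0.0784·0.78152/0.25699] = -8.0116 m/s.
|v| = 8.0116 m/s = 8011.6 mm/s.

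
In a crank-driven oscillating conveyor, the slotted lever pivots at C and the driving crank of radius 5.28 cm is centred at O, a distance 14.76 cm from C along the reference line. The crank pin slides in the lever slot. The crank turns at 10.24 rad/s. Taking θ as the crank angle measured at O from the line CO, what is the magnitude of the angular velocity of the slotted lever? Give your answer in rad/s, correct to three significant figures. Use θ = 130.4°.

ω = 10.24 rad/s
Crank pin A relative to C: A = (d + r cosθ, r sinθ); lever angle φ = atan2(r sinθ, d + r cosθ).
Differentiating tanφ: φ̇ = rω(d cosθ + r)/(d² + r² + 2dr cosθ).
d² + r² + 2dr cosθ = |CA|² = 0.0144716 m²;  d cosθ + r = -0.042862 m.
|ω_lever| = |0.0528·10.24·-0.042862| / 0.0144716 = 1.6014 rad/s.

1.60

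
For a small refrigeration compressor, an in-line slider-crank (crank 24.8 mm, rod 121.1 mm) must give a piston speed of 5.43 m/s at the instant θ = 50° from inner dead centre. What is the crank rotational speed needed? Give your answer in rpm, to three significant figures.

For an in-line slider-crank, |v_piston| = rω|sinθ|·[1 + r cosθ/√(L² − r² sin²θ)].
With r = 0.0248 m, L = 0.1211 m, θ = 50°: the bracketed kinematic factor |dx/dθ| = 0.02153 m.
ω = v/|dx/dθ| = 5.43/0.02153 = 252.21 rad/s.
N = 60ω/(2π) = 2408.4 rpm.

2410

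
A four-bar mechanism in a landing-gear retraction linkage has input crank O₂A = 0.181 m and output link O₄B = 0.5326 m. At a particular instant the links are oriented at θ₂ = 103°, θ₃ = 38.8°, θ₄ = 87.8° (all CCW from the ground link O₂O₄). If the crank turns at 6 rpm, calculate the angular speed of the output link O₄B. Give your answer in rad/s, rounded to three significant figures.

0.255

ω₂ = 0.6283 rad/s (from 6 rpm).
Differentiating the loop-closure r₂e^{iθ₂}+r₃e^{iθ₃}=r₁+r₄e^{iθ₄} gives r₂ω₂e^{iθ₂}+r₃ω₃e^{iθ₃}=r₄ω₄e^{iθ₄}.
Eliminating the other unknown: ω₄ = r₂ω₂ sin(θ₂−θ₃) / [r₄ sin(θ₄−θ₃)].
Numerator sine = +0.90032; denominator sine = +0.75471.
Result = 0.181·0.6283·(+0.90032) / (0.5326·(+0.75471)) = +0.25473 rad/s; magnitude 0.25473 rad/s.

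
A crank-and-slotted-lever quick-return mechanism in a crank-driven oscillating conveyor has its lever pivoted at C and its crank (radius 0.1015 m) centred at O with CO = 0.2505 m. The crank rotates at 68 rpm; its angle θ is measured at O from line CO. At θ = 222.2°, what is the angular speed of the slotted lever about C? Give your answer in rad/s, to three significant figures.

1.72

ω = 7.121 rad/s (from 68 rpm).
Crank pin A relative to C: A = (d + r cosθ, r sinθ); lever angle φ = atan2(r sinθ, d + r cosθ).
Differentiating tanφ: φ̇ = rω(d cosθ + r)/(d² + r² + 2dr cosθ).
d² + r² + 2dr cosθ = |CA|² = 0.0353815 m²;  d cosθ + r = -0.084072 m.
|ω_lever| = |0.1015·7.121·-0.084072| / 0.0353815 = 1.7174 rad/s.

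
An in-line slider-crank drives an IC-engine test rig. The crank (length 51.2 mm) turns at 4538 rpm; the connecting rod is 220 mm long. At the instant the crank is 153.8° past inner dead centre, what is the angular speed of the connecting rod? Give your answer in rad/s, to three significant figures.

99.8

ω = 475.2 rad/s (converted from 4538 rpm).
The rod makes angle φ with the slider axis where L sinφ = r sinθ; differentiating, L cosφ·φ̇ = r ω cosθ.
L cosφ = √(L² − r² sin²θ) = 0.21884 m.
|ω_rod| = r ω |cosθ| / √(L² − r² sin²θ) = 0.0512·475.2·0.89726/0.21884 = 99.761 rad/s.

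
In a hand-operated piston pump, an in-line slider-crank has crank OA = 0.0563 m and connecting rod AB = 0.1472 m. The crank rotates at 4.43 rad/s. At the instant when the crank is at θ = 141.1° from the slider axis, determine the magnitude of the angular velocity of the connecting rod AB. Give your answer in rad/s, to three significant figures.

ω = 4.43 rad/s
The rod makes angle φ with the slider axis where L sinφ = r sinθ; differentiating, L cosφ·φ̇ = r ω cosθ.
L cosφ = √(L² − r² sin²θ) = 0.14289 m.
|ω_rod| = r ω |cosθ| / √(L² − r² sin²θ) = 0.0563·4.43·0.77824/0.14289 = 1.3584 rad/s.

1.36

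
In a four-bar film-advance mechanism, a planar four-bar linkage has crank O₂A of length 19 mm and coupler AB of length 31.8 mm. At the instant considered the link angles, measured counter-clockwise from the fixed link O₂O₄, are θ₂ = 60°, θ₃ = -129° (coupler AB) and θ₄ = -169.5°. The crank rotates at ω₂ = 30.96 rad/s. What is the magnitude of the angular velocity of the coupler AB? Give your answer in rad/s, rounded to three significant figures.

21.7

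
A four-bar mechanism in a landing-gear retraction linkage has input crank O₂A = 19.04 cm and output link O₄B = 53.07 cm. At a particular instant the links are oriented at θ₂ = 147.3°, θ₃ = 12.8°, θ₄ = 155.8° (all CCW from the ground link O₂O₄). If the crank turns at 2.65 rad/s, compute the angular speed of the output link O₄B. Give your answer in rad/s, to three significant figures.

1.13

ω₂ = 2.65 rad/s
Differentiating the loop-closure r₂e^{iθ₂}+r₃e^{iθ₃}=r₁+r₄e^{iθ₄} gives r₂ω₂e^{iθ₂}+r₃ω₃e^{iθ₃}=r₄ω₄e^{iθ₄}.
Eliminating the other unknown: ω₄ = r₂ω₂ sin(θ₂−θ₃) / [r₄ sin(θ₄−θ₃)].
Numerator sine = +0.71325; denominator sine = +0.60182.
Result = 0.1904·2.65·(+0.71325) / (0.5307·(+0.60182)) = +1.1268 rad/s; magnitude 1.1268 rad/s.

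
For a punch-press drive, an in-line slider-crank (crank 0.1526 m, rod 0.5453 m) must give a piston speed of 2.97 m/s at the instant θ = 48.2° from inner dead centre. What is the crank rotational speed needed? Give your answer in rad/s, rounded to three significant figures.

For an in-line slider-crank, |v_piston| = rω|sinθ|·[1 + r cosθ/√(L² − r² sin²θ)].
With r = 0.1526 m, L = 0.5453 m, θ = 48.2°: the bracketed kinematic factor |dx/dθ| = 0.13546 m.
ω = v/|dx/dθ| = 2.97/0.13546 = 21.926 rad/s.

21.9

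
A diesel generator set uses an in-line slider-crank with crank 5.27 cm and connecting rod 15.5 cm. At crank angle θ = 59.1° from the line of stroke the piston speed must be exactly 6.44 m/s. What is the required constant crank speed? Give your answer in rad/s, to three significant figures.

For an in-line slider-crank, |v_piston| = rω|sinθ|·[1 + r cosθ/√(L² − r² sin²θ)].
With r = 0.0527 m, L = 0.155 m, θ = 59.1°: the bracketed kinematic factor |dx/dθ| = 0.053475 m.
ω = v/|dx/dθ| = 6.44/0.053475 = 120.43 rad/s.

120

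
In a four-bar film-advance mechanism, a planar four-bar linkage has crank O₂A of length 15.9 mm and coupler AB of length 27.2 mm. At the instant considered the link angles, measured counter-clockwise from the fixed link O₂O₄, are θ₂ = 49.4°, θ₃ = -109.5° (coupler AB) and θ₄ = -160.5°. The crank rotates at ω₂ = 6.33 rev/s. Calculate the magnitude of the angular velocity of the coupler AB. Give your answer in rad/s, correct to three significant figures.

ω₂ = 39.77 rad/s (from 6.33 rev/s).
Differentiating the loop-closure r₂e^{iθ₂}+r₃e^{iθ₃}=r₁+r₄e^{iθ₄} gives r₂ω₂e^{iθ₂}+r₃ω₃e^{iθ₃}=r₄ω₄e^{iθ₄}.
Eliminating the other unknown: ω₃ = r₂ω₂ sin(θ₄−θ₂) / [r₃ sin(θ₃−θ₄)].
Numerator sine = +0.49849; denominator sine = +0.77715.
Result = 0.0159·39.77·(+0.49849) / (0.0272·(+0.77715)) = +14.913 rad/s; magnitude 14.913 rad/s.

14.9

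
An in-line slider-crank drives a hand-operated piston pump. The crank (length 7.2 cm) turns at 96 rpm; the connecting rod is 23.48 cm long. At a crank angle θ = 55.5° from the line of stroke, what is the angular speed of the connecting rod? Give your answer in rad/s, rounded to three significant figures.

1.80

ω = 10.05 rad/s (converted from 96 rpm).
The rod makes angle φ with the slider axis where L sinφ = r sinθ; differentiating, L cosφ·φ̇ = r ω cosθ.
L cosφ = √(L² − r² sin²θ) = 0.22718 m.
|ω_rod| = r ω |cosθ| / √(L² − r² sin²θ) = 0.072·10.05·0.56641/0.22718 = 1.8046 rad/s.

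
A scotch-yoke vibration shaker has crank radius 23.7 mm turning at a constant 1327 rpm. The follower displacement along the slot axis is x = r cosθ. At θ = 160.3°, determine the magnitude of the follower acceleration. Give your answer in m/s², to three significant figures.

431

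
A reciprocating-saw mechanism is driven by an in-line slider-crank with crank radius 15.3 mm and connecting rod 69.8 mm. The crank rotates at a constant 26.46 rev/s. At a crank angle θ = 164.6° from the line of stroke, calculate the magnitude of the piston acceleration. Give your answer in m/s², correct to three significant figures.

ω = 2π·26.5 = 166.3 rad/s
x(θ) = r cosθ + √(L² − r² sin²θ); with ω constant, a = ω²·d²x/dθ².
d²x/dθ² = −r cosθ − r²(cos2θ)/√u − r⁴ sin²2θ/(4u^{3/2}),  u = L² − r² sin²θ = 0.00485553 m².
Substituting r = 0.0153 m, L = 0.0698 m, θ = 164.6°: d²x/dθ² = +0.011854 m.
a = ω²·d²x/dθ² = (166.3)²·(+0.011854) = +327.66 m/s²;  |a| = 327.66 m/s².

328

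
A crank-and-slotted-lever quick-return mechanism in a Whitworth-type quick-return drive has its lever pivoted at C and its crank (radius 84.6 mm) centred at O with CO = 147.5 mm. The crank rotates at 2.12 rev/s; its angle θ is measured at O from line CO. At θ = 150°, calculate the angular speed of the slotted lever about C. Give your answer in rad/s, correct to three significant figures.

ω = 13.32 rad/s (from 2.12 rev/s).
Crank pin A relative to C: A = (d + r cosθ, r sinθ); lever angle φ = atan2(r sinθ, d + r cosθ).
Differentiating tanφ: φ̇ = rω(d cosθ + r)/(d² + r² + 2dr cosθ).
d² + r² + 2dr cosθ = |CA|² = 0.00730001 m²;  d cosθ + r = -0.043139 m.
|ω_lever| = |0.0846·13.32·-0.043139| / 0.00730001 = 6.6593 rad/s.

6.66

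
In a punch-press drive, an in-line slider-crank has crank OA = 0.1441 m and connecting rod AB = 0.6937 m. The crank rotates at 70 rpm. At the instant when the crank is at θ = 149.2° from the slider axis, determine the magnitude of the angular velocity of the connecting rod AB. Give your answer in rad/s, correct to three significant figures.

1.32

ω = 7.33 rad/s (converted from 70 rpm).
The rod makes angle φ with the slider axis where L sinφ = r sinθ; differentiating, L cosφ·φ̇ = r ω cosθ.
L cosφ = √(L² − r² sin²θ) = 0.68976 m.
|ω_rod| = r ω |cosθ| / √(L² − r² sin²θ) = 0.1441·7.33·0.85896/0.68976 = 1.3154 rad/s.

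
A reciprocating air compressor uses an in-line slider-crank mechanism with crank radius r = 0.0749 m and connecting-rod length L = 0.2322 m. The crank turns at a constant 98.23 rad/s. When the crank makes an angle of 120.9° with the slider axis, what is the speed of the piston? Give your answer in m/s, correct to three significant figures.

5.22

ω = 98.23 rad/s
For an in-line slider-crank, x = r cosθ + √(L² − r² sin²θ), so v = −rω sinθ·[1 + r cosθ/√(L² − r² sin²θ)].
With r = 0.0749 m, L = 0.2322 m, θ = 120.9°: √(L² − r² sin²θ) = 0.22313 m.
v = −0.0749·98.23·0.85806·[1 + 0.0749·-0.51354/0.22313] = -5.2249 m/s.
|v| = 5.2249 m/s.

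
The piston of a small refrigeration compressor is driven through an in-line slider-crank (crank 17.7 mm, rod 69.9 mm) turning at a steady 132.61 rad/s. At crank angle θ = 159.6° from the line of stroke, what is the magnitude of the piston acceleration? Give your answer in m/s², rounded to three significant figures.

ω = 132.6 rad/s
x(θ) = r cosθ + √(L² − r² sin²θ); with ω constant, a = ω²·d²x/dθ².
d²x/dθ² = −r cosθ − r²(cos2θ)/√u − r⁴ sin²2θ/(4u^{3/2}),  u = L² − r² sin²θ = 0.00484794 m².
Substituting r = 0.0177 m, L = 0.0699 m, θ = 159.6°: d²x/dθ² = +0.013153 m.
a = ω²·d²x/dθ² = (132.6)²·(+0.013153) = +231.3 m/s²;  |a| = 231.3 m/s².

231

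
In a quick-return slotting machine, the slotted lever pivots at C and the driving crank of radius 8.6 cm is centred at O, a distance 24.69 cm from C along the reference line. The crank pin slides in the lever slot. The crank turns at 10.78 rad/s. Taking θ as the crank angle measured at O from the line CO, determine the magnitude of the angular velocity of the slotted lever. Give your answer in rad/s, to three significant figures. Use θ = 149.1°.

ω = 10.78 rad/s
Crank pin A relative to C: A = (d + r cosθ, r sinθ); lever angle φ = atan2(r sinθ, d + r cosθ).
Differentiating tanφ: φ̇ = rω(d cosθ + r)/(d² + r² + 2dr cosθ).
d² + r² + 2dr cosθ = |CA|² = 0.0319163 m²;  d cosθ + r = -0.12586 m.
|ω_lever| = |0.086·10.78·-0.12586| / 0.0319163 = 3.6558 rad/s.

3.66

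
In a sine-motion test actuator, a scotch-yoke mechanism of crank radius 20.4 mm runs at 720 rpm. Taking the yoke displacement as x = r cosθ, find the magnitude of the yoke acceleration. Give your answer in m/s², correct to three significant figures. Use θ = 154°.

104

ω = 75.4 rad/s (from 720 rpm).
x = r cosθ ⇒ ẍ = −rω² cosθ (ω constant).
|a| = rω²|cosθ| = 0.0204·(75.4)²·|cos 154°| = 104.23 m/s².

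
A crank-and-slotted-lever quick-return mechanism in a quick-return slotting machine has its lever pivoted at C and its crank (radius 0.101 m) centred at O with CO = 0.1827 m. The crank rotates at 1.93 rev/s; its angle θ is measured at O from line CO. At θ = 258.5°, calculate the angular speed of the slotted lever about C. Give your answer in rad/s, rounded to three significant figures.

ω = 12.13 rad/s (from 1.93 rev/s).
Crank pin A relative to C: A = (d + r cosθ, r sinθ); lever angle φ = atan2(r sinθ, d + r cosθ).
Differentiating tanφ: φ̇ = rω(d cosθ + r)/(d² + r² + 2dr cosθ).
d² + r² + 2dr cosθ = |CA|² = 0.0362225 m²;  d cosθ + r = +0.064575 m.
|ω_lever| = |0.101·12.13·+0.064575| / 0.0362225 = 2.1835 rad/s.

2.18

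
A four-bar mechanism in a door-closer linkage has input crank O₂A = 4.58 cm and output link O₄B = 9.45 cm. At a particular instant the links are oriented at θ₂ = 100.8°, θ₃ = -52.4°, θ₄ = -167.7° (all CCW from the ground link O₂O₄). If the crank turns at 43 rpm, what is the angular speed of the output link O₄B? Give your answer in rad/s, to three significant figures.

1.09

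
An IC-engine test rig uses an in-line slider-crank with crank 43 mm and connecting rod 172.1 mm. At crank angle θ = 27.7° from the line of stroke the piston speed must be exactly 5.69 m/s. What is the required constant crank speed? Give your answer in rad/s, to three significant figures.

For an in-line slider-crank, |v_piston| = rω|sinθ|·[1 + r cosθ/√(L² − r² sin²θ)].
With r = 0.043 m, L = 0.1721 m, θ = 27.7°: the bracketed kinematic factor |dx/dθ| = 0.02444 m.
ω = v/|dx/dθ| = 5.69/0.02444 = 232.81 rad/s.

233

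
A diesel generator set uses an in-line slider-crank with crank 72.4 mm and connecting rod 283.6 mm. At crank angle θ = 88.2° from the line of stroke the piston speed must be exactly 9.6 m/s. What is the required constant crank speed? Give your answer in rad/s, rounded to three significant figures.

132

For an in-line slider-crank, |v_piston| = rω|sinθ|·[1 + r cosθ/√(L² − r² sin²θ)].
With r = 0.0724 m, L = 0.2836 m, θ = 88.2°: the bracketed kinematic factor |dx/dθ| = 0.072964 m.
ω = v/|dx/dθ| = 9.6/0.072964 = 131.57 rad/s.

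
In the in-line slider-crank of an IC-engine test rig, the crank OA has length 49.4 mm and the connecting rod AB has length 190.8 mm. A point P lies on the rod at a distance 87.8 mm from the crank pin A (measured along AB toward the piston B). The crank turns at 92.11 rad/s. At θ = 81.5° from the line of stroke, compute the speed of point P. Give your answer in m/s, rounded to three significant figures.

4.60

ω = 92.11 rad/s.  Crank-pin speed |V_A| = rω = 4.5502 m/s, perpendicular to OA.
Rod angle: sinφ = −(r/L) sinθ ⇒ φ = -14.837°; ω_rod = −rω cosθ/√(L²−r²sin²θ) = -3.6466 rad/s.
V_P = V_A + ω_rod × AP, with AP = 0.0878 m along the rod.
Components: V_Px = −rω sinθ − a·ω_rod·sinφ = -4.5822 m/s;  V_Py = rω cosθ + a·ω_rod·cosφ = +0.36307 m/s.
|V_P| = √(V_Px² + V_Py²) = 4.5966 m/s.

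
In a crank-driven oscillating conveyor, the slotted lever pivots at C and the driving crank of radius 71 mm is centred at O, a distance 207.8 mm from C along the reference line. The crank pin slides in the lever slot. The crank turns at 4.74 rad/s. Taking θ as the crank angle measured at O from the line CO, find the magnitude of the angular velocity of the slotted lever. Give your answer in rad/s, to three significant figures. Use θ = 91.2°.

ω = 4.74 rad/s
Crank pin A relative to C: A = (d + r cosθ, r sinθ); lever angle φ = atan2(r sinθ, d + r cosθ).
Differentiating tanφ: φ̇ = rω(d cosθ + r)/(d² + r² + 2dr cosθ).
d² + r² + 2dr cosθ = |CA|² = 0.0476039 m²;  d cosθ + r = +0.066648 m.
|ω_lever| = |0.071·4.74·+0.066648| / 0.0476039 = 0.47118 rad/s.

0.471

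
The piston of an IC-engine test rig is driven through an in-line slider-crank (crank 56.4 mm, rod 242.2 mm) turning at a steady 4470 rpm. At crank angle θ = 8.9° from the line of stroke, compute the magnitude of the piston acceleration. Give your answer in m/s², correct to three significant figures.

ω = 2π·4470/60 = 468.1 rad/s
x(θ) = r cosθ + √(L² − r² sin²θ); with ω constant, a = ω²·d²x/dθ².
d²x/dθ² = −r cosθ − r²(cos2θ)/√u − r⁴ sin²2θ/(4u^{3/2}),  u = L² − r² sin²θ = 0.0585847 m².
Substituting r = 0.0564 m, L = 0.2422 m, θ = 8.9°: d²x/dθ² = -0.068251 m.
a = ω²·d²x/dθ² = (468.1)²·(-0.068251) = -14955 m/s²;  |a| = 14955 m/s².

15000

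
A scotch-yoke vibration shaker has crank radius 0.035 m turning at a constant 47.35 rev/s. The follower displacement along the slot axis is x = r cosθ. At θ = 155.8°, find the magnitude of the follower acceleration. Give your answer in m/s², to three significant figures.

2830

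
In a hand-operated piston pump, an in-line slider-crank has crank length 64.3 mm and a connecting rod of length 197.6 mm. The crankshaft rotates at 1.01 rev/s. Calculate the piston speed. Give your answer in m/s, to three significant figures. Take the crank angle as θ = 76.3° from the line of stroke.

0.429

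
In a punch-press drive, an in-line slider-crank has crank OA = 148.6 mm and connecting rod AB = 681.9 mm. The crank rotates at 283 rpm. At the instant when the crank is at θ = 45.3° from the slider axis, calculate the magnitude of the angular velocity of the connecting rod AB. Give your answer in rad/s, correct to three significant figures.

4.60

ω = 29.64 rad/s (converted from 283 rpm).
The rod makes angle φ with the slider axis where L sinφ = r sinθ; differentiating, L cosφ·φ̇ = r ω cosθ.
L cosφ = √(L² − r² sin²θ) = 0.67367 m.
|ω_rod| = r ω |cosθ| / √(L² − r² sin²θ) = 0.1486·29.64·0.70339/0.67367 = 4.5982 rad/s.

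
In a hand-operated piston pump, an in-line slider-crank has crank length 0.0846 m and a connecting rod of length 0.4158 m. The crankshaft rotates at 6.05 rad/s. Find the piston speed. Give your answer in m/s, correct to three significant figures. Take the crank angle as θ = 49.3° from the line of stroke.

0.440

ω = 6.05 rad/s
For an in-line slider-crank, x = r cosθ + √(L² − r² sin²θ), so v = −rω sinθ·[1 + r cosθ/√(L² − r² sin²θ)].
With r = 0.0846 m, L = 0.4158 m, θ = 49.3°: √(L² − r² sin²θ) = 0.41082 m.
v = −0.0846·6.05·0.75813·[1 + 0.0846·0.65210/0.41082] = -0.44014 m/s.
|v| = 0.44014 m/s.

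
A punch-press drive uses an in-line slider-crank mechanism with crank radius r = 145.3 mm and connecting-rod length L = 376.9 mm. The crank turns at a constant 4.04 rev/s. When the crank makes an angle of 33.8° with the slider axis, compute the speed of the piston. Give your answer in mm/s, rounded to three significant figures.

ω = 2π·4.04 = 25.38 rad/s
For an in-line slider-crank, x = r cosθ + √(L² − r² sin²θ), so v = −rω sinθ·[1 + r cosθ/√(L² − r² sin²θ)].
With r = 0.1453 m, L = 0.3769 m, θ = 33.8°: √(L² − r² sin²θ) = 0.36813 m.
v = −0.1453·25.38·0.55630·[1 + 0.1453·0.83098/0.36813] = -2.7247 m/s.
|v| = 2.7247 m/s = 2724.7 mm/s.

2720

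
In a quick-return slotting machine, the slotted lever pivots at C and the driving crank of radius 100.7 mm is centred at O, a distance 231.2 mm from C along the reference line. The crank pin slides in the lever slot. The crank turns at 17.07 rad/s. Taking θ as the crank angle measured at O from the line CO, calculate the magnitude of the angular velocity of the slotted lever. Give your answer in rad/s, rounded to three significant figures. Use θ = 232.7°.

ω = 17.07 rad/s
Crank pin A relative to C: A = (d + r cosθ, r sinθ); lever angle φ = atan2(r sinθ, d + r cosθ).
Differentiating tanφ: φ̇ = rω(d cosθ + r)/(d² + r² + 2dr cosθ).
d² + r² + 2dr cosθ = |CA|² = 0.0353769 m²;  d cosθ + r = -0.039405 m.
|ω_lever| = |0.1007·17.07·-0.039405| / 0.0353769 = 1.9147 rad/s.

1.91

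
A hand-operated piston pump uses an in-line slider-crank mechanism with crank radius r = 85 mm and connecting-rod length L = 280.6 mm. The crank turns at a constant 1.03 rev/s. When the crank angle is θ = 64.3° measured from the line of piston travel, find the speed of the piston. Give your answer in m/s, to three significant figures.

0.563

ω = 2π·1.03 = 6.472 rad/s
For an in-line slider-crank, x = r cosθ + √(L² − r² sin²θ), so v = −rω sinθ·[1 + r cosθ/√(L² − r² sin²θ)].
With r = 0.085 m, L = 0.2806 m, θ = 64.3°: √(L² − r² sin²θ) = 0.26994 m.
v = −0.085·6.472·0.90108·[1 + 0.085·0.43366/0.26994] = -0.56336 m/s.
|v| = 0.56336 m/s.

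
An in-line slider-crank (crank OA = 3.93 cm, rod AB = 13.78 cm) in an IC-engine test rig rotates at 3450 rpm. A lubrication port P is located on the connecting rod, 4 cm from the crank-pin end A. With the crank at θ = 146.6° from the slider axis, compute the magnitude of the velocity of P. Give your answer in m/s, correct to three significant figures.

ω = 361.3 rad/s.  Crank-pin speed |V_A| = rω = 14.198 m/s, perpendicular to OA.
Rod angle: sinφ = −(r/L) sinθ ⇒ φ = -9.033°; ω_rod = −rω cosθ/√(L²−r²sin²θ) = +87.1 rad/s.
V_P = V_A + ω_rod × AP, with AP = 0.04 m along the rod.
Components: V_Px = −rω sinθ − a·ω_rod·sinφ = -7.269 m/s;  V_Py = rω cosθ + a·ω_rod·cosφ = -8.4127 m/s.
|V_P| = √(V_Px² + V_Py²) = 11.118 m/s.

11.1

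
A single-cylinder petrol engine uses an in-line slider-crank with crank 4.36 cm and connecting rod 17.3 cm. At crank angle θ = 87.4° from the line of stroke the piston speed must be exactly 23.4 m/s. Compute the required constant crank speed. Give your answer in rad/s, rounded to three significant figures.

531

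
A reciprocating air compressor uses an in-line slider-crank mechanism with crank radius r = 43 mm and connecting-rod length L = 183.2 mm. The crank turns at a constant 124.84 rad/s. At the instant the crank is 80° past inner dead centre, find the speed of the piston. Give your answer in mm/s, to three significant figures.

5510

ω = 124.8 rad/s
For an in-line slider-crank, x = r cosθ + √(L² − r² sin²θ), so v = −rω sinθ·[1 + r cosθ/√(L² − r² sin²θ)].
With r = 0.043 m, L = 0.1832 m, θ = 80°: √(L² − r² sin²θ) = 0.17824 m.
v = −0.043·124.8·0.98481·[1 + 0.043·0.17365/0.17824] = -5.508 m/s.
|v| = 5.508 m/s = 5508 mm/s.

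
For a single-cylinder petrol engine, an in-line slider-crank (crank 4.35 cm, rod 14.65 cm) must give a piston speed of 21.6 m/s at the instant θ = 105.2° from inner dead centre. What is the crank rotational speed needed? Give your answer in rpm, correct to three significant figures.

For an in-line slider-crank, |v_piston| = rω|sinθ|·[1 + r cosθ/√(L² − r² sin²θ)].
With r = 0.0435 m, L = 0.1465 m, θ = 105.2°: the bracketed kinematic factor |dx/dθ| = 0.038567 m.
ω = v/|dx/dθ| = 21.6/0.038567 = 560.06 rad/s.
N = 60ω/(2π) = 5348.2 rpm.

5350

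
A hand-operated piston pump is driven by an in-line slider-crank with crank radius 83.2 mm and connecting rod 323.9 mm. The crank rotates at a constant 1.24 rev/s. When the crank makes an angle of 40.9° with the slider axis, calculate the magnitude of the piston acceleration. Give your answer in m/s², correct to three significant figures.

4.03

ω = 2π·1.24 = 7.791 rad/s
x(θ) = r cosθ + √(L² − r² sin²θ); with ω constant, a = ω²·d²x/dθ².
d²x/dθ² = −r cosθ − r²(cos2θ)/√u − r⁴ sin²2θ/(4u^{3/2}),  u = L² − r² sin²θ = 0.101944 m².
Substituting r = 0.0832 m, L = 0.3239 m, θ = 40.9°: d²x/dθ² = -0.06634 m.
a = ω²·d²x/dθ² = (7.791)²·(-0.06634) = -4.027 m/s²;  |a| = 4.027 m/s².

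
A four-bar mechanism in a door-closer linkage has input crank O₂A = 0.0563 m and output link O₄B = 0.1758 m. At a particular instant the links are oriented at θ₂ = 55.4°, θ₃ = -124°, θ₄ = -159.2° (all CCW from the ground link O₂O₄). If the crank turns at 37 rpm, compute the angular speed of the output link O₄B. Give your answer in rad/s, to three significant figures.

ω₂ = 3.875 rad/s (from 37 rpm).
Differentiating the loop-closure r₂e^{iθ₂}+r₃e^{iθ₃}=r₁+r₄e^{iθ₄} gives r₂ω₂e^{iθ₂}+r₃ω₃e^{iθ₃}=r₄ω₄e^{iθ₄}.
Eliminating the other unknown: ω₄ = r₂ω₂ sin(θ₂−θ₃) / [r₄ sin(θ₄−θ₃)].
Numerator sine = +0.01047; denominator sine = -0.57643.
Result = 0.0563·3.875·(+0.01047) / (0.1758·(-0.57643)) = -0.022542 rad/s; magnitude 0.022542 rad/s.

0.0225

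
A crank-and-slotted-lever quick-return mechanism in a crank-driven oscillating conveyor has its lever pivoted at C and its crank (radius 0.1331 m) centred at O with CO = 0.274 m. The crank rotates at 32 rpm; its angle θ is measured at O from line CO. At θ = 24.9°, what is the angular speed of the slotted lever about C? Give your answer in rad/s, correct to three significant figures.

1.07

ω = 3.351 rad/s (from 32 rpm).
Crank pin A relative to C: A = (d + r cosθ, r sinθ); lever angle φ = atan2(r sinθ, d + r cosθ).
Differentiating tanφ: φ̇ = rω(d cosθ + r)/(d² + r² + 2dr cosθ).
d² + r² + 2dr cosθ = |CA|² = 0.15895 m²;  d cosθ + r = +0.38163 m.
|ω_lever| = |0.1331·3.351·+0.38163| / 0.15895 = 1.0709 rad/s.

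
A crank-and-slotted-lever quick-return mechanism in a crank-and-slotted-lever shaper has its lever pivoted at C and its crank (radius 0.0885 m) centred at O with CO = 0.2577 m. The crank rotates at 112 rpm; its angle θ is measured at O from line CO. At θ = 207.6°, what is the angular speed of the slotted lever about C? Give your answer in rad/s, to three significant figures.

4.29

ω = 11.73 rad/s (from 112 rpm).
Crank pin A relative to C: A = (d + r cosθ, r sinθ); lever angle φ = atan2(r sinθ, d + r cosθ).
Differentiating tanφ: φ̇ = rω(d cosθ + r)/(d² + r² + 2dr cosθ).
d² + r² + 2dr cosθ = |CA|² = 0.0338192 m²;  d cosθ + r = -0.13987 m.
|ω_lever| = |0.0885·11.73·-0.13987| / 0.0338192 = 4.293 rad/s.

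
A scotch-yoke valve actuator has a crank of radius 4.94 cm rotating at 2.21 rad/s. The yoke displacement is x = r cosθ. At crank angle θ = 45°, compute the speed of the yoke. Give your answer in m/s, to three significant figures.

ω = 2.21 rad/s
x = r cosθ ⇒ ẋ = −rω sinθ.
|v| = rω|sinθ| = 0.0494·2.21·|sin 45°| = 0.077198 m/s.

0.0772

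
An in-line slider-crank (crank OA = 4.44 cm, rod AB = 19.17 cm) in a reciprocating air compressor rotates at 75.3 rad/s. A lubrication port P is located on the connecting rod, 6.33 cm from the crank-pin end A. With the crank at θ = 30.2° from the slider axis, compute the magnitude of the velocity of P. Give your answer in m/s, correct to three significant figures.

ω = 75.3 rad/s.  Crank-pin speed |V_A| = rω = 3.3433 m/s, perpendicular to OA.
Rod angle: sinφ = −(r/L) sinθ ⇒ φ = -6.690°; ω_rod = −rω cosθ/√(L²−r²sin²θ) = -15.177 rad/s.
V_P = V_A + ω_rod × AP, with AP = 0.0633 m along the rod.
Components: V_Px = −rω sinθ − a·ω_rod·sinφ = -1.7937 m/s;  V_Py = rω cosθ + a·ω_rod·cosφ = +1.9354 m/s.
|V_P| = √(V_Px² + V_Py²) = 2.6388 m/s.

2.64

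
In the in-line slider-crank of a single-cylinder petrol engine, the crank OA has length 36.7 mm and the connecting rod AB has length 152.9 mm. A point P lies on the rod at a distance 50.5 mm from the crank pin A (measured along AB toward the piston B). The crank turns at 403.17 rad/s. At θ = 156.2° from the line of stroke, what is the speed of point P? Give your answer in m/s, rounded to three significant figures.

ω = 403.2 rad/s.  Crank-pin speed |V_A| = rω = 14.796 m/s, perpendicular to OA.
Rod angle: sinφ = −(r/L) sinθ ⇒ φ = -5.558°; ω_rod = −rω cosθ/√(L²−r²sin²θ) = +88.96 rad/s.
V_P = V_A + ω_rod × AP, with AP = 0.0505 m along the rod.
Components: V_Px = −rω sinθ − a·ω_rod·sinφ = -5.5358 m/s;  V_Py = rω cosθ + a·ω_rod·cosφ = -9.0667 m/s.
|V_P| = √(V_Px² + V_Py²) = 10.623 m/s.

10.6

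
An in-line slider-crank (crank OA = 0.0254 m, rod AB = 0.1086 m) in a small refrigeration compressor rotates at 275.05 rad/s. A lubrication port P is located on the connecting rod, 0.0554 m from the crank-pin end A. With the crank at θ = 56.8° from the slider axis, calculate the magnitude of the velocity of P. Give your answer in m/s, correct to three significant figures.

6.51

ω = 275.1 rad/s.  Crank-pin speed |V_A| = rω = 6.9863 m/s, perpendicular to OA.
Rod angle: sinφ = −(r/L) sinθ ⇒ φ = -11.286°; ω_rod = −rω cosθ/√(L²−r²sin²θ) = -35.92 rad/s.
V_P = V_A + ω_rod × AP, with AP = 0.0554 m along the rod.
Components: V_Px = −rω sinθ − a·ω_rod·sinφ = -6.2353 m/s;  V_Py = rω cosθ + a·ω_rod·cosφ = +1.874 m/s.
|V_P| = √(V_Px² + V_Py²) = 6.5108 m/s.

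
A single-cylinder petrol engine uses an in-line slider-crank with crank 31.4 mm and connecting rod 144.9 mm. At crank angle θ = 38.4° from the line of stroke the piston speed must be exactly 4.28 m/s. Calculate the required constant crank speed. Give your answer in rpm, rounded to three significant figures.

For an in-line slider-crank, |v_piston| = rω|sinθ|·[1 + r cosθ/√(L² − r² sin²θ)].
With r = 0.0314 m, L = 0.1449 m, θ = 38.4°: the bracketed kinematic factor |dx/dθ| = 0.022847 m.
ω = v/|dx/dθ| = 4.28/0.022847 = 187.33 rad/s.
N = 60ω/(2π) = 1788.9 rpm.

1790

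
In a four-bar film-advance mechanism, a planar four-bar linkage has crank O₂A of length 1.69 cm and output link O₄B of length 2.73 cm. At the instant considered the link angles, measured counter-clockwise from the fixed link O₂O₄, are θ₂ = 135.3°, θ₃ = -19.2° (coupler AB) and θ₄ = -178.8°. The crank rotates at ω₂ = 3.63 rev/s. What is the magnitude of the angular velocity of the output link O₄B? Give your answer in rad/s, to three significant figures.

17.4

ω₂ = 22.81 rad/s (from 3.63 rev/s).
Differentiating the loop-closure r₂e^{iθ₂}+r₃e^{iθ₃}=r₁+r₄e^{iθ₄} gives r₂ω₂e^{iθ₂}+r₃ω₃e^{iθ₃}=r₄ω₄e^{iθ₄}.
Eliminating the other unknown: ω₄ = r₂ω₂ sin(θ₂−θ₃) / [r₄ sin(θ₄−θ₃)].
Numerator sine = +0.43051; denominator sine = -0.34857.
Result = 0.0169·22.81·(+0.43051) / (0.0273·(-0.34857)) = -17.438 rad/s; magnitude 17.438 rad/s.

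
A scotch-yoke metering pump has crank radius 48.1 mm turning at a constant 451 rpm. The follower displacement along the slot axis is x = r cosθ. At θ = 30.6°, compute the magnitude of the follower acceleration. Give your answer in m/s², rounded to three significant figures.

ω = 47.23 rad/s (from 451 rpm).
x = r cosθ ⇒ ẍ = −rω² cosθ (ω constant).
|a| = rω²|cosθ| = 0.0481·(47.23)²·|cos 30.6°| = 92.348 m/s².

92.3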